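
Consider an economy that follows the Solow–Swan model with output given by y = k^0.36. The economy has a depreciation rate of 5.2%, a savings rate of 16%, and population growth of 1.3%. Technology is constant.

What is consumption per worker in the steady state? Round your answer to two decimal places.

c* = 1.39

Steady state requires s·f(k) = (n + δ)·k, i.e. s·k^α = (n + δ)·k.
Dividing both sides by k: k^(1−α) = s / (n + δ).
k^0.64 = 0.16 / (0.013 + 0.052) = 0.16 / 0.065 = 2.4615
k* = 2.4615^(1/0.64) ≈ 4.0855
y* = (k*)^α = 4.0855^0.36 ≈ 1.6598
c* = (1 − s)·y* = (1 − 0.16) × 1.6598 ≈ 1.3942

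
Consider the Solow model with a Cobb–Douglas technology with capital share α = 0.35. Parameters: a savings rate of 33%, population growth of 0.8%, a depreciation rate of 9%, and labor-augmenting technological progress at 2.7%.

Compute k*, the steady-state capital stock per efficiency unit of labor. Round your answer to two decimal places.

k* = 4.45

At the steady state, Δk = 0, so s·k^α = (n + g + δ)·k.
Dividing both sides by k: k^(1−α) = s / (n + g + δ).
k^0.65 = 0.33 / (0.008 + 0.027 + 0.090) = 0.33 / 0.125 = 2.6400
k* = 2.6400^(1/0.65) ≈ 4.4527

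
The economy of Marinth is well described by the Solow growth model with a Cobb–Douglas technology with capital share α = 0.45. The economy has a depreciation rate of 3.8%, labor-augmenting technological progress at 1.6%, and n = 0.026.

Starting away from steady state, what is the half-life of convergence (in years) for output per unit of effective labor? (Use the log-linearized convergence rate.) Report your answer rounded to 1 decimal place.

Near the steady state the convergence rate is λ = (1 − α)(n + g + δ).
λ = (1 − 0.45) × 0.080 = 0.55 × 0.080 = 0.0440
Half-life = ln 2 / λ = 0.6931 / 0.0440 ≈ 15.75 years

about 15.8 years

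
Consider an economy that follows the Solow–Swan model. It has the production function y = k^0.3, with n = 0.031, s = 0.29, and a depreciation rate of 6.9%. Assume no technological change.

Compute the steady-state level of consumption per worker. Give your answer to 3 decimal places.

At the steady state, Δk = 0, so s·k^α = (n + δ)·k.
Rearranging, k^(1−α) = s / (n + δ).
k^0.7 = 0.29 / (0.031 + 0.069) = 0.29 / 0.100 = 2.9000
k* = 2.9000^(1/0.7) ≈ 4.5769
y* = (k*)^α = 4.5769^0.3 ≈ 1.5782
c* = (1 − s)·y* = (1 − 0.29) × 1.5782 ≈ 1.1205

c* = 1.121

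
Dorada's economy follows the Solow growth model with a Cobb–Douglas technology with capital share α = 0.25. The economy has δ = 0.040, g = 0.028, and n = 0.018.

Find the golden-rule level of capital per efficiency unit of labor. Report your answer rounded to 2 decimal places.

The golden rule sets f'(k) = n + g + δ, i.e. α·k^(α−1) = n + g + δ.
So k^(1−α) = α / (n + g + δ) = 0.25 / 0.086 = 2.9070.
k_gold = 2.9070^(1/0.75) ≈ 4.1488

k_gold ≈ 4.15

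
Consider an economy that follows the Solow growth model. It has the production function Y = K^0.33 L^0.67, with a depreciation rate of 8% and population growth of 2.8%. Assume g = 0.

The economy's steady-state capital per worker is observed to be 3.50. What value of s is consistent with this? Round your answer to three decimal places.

s ≈ 0.250

Steady state requires s·f(k) = (n + δ)·k, i.e. s·k^α = (n + δ)·k.
So s / (n + δ) = (k*)^(1−α) = 3.50^0.67 = 2.3149.
Therefore s = 2.3149 × (n + δ) = 2.3149 × 0.108 = 0.2500.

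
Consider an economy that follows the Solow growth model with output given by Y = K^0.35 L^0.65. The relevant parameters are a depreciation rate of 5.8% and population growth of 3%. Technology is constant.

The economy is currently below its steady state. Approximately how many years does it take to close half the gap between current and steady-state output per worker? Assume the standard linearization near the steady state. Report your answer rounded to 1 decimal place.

Near the steady state the convergence rate is λ = (1 − α)(n + δ).
λ = (1 − 0.35) × 0.088 = 0.65 × 0.088 = 0.0572
Half-life = ln 2 / λ = 0.6931 / 0.0572 ≈ 12.12 years

t_½ ≈ 12.1 years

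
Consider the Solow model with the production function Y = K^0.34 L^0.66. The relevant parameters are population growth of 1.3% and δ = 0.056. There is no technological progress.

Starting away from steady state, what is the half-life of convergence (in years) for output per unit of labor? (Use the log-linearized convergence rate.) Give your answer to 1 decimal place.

t_½ ≈ 15.2 years

Near the steady state the convergence rate is λ = (1 − α)(n + δ).
λ = (1 − 0.34) × 0.069 = 0.66 × 0.069 = 0.04554
Half-life = ln 2 / λ = 0.6931 / 0.04554 ≈ 15.22 years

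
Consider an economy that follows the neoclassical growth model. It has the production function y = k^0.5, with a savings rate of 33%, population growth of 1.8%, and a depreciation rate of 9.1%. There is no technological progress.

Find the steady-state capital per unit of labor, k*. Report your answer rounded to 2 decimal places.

In steady state, investment equals break-even investment: s·k^α = (n + δ)·k.
Dividing both sides by k: k^(1−α) = s / (n + δ).
k^0.5 = 0.33 / (0.018 + 0.091) = 0.33 / 0.109 = 3.0275
k* = 3.0275^(1/0.5) ≈ 9.1658

k* ≈ 9.17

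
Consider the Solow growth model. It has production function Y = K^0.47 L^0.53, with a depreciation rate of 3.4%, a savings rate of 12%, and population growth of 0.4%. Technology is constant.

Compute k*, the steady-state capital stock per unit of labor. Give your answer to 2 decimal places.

In steady state, investment equals break-even investment: s·k^α = (n + δ)·k.
Rearranging, k^(1−α) = s / (n + δ).
k^0.53 = 0.12 / (0.004 + 0.034) = 0.12 / 0.038 = 3.1579
k* = 3.1579^(1/0.53) ≈ 8.7551

k* = 8.76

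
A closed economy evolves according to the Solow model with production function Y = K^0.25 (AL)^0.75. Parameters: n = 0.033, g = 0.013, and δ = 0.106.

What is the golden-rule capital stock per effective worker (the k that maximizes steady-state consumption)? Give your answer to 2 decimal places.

k_gold ≈ 1.94

The golden rule sets f'(k) = n + g + δ, i.e. α·k^(α−1) = n + g + δ.
So k^(1−α) = α / (n + g + δ) = 0.25 / 0.152 = 1.6447.
k_gold = 1.6447^(1/0.75) ≈ 1.9414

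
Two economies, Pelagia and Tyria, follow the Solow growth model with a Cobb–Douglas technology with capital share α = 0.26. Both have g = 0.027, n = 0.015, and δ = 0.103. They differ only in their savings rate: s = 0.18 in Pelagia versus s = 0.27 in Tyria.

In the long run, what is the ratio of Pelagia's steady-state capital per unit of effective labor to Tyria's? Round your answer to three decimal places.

ratio ≈ 0.578

Steady-state k* = [s/(n + g + δ)]^(1/(1−α)), so the ratio is [ (s_P/(n + g + δ)_P) / (s_T/(n + g + δ)_T) ]^1.3514.
s_P/(n + g + δ)_P = 0.18/0.145 = 1.2414; s_T/(n + g + δ)_T = 0.27/0.145 = 1.8621.
Ratio = (1.2414/1.8621)^1.3514 = 0.6667^1.3514 ≈ 0.5782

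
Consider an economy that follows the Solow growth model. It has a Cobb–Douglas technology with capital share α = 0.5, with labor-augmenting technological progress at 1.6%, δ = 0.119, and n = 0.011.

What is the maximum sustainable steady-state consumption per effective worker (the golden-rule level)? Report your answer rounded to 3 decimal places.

At the golden rule, f'(k) = n + g + δ, so α·k^(α−1) = n + g + δ and k_gold = (α/(n + g + δ))^(1/(1−α)).
k_gold = (0.5/0.146)^(1/0.5) = 3.4247^2 ≈ 11.7286
c_gold = f(k_gold) − (n + g + δ)·k_gold = 3.4247 − 0.146×11.7286 ≈ 1.7123

c_gold ≈ 1.712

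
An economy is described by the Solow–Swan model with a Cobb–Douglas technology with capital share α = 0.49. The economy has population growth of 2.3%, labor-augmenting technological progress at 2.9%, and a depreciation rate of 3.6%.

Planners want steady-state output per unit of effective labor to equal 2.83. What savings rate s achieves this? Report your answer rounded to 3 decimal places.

s ≈ 0.260

Steady state requires s·f(k) = (n + g + δ)·k, i.e. s·k^α = (n + g + δ)·k.
Since y* = [s/(n + g + δ)]^(α/(1−α)), we have s/(n + g + δ) = (y*)^((1−α)/α) = 2.83^1.0408 = 2.9527.
Therefore s = 2.9527 × (n + g + δ) = 2.9527 × 0.088 = 0.2598.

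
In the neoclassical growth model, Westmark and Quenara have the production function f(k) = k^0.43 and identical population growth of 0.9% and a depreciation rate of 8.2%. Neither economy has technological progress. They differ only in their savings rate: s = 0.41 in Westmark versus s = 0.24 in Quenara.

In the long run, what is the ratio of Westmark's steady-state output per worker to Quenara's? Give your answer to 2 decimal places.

Steady-state y* = [s/(n + δ)]^(α/(1−α)), so the ratio is [ (s_W/(n + δ)_W) / (s_Q/(n + δ)_Q) ]^0.7544.
s_W/(n + δ)_W = 0.41/0.091 = 4.5055; s_Q/(n + δ)_Q = 0.24/0.091 = 2.6374.
Ratio = (4.5055/2.6374)^0.7544 = 1.7083^0.7544 ≈ 1.4978

ratio ≈ 1.50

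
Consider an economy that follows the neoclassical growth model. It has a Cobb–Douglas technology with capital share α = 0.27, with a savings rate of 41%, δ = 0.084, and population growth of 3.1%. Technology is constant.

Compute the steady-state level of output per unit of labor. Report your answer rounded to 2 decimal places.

y* = 1.60

In steady state, investment equals break-even investment: s·k^α = (n + δ)·k.
Rearranging, k^(1−α) = s / (n + δ).
k^0.73 = 0.41 / (0.031 + 0.084) = 0.41 / 0.115 = 3.5652
k* = 3.5652^(1/0.73) ≈ 5.7053
y* = (k*)^α = 5.7053^0.27 ≈ 1.6003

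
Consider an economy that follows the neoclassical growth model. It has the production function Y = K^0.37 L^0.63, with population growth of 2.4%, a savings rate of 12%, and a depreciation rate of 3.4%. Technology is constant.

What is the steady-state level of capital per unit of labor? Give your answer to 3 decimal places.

Steady state requires s·f(k) = (n + δ)·k, i.e. s·k^α = (n + δ)·k.
Dividing both sides by k: k^(1−α) = s / (n + δ).
k^0.63 = 0.12 / (0.024 + 0.034) = 0.12 / 0.058 = 2.0690
k* = 2.0690^(1/0.63) ≈ 3.1711

k* = 3.171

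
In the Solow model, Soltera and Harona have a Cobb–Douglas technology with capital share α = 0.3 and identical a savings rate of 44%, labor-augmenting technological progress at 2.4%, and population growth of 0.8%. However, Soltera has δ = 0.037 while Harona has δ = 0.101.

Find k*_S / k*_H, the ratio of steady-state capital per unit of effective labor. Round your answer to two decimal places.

Steady-state k* = [s/(n + g + δ)]^(1/(1−α)), so the ratio is [ (s_S/(n + g + δ)_S) / (s_H/(n + g + δ)_H) ]^1.4286.
s_S/(n + g + δ)_S = 0.44/0.069 = 6.3768; s_H/(n + g + δ)_H = 0.44/0.133 = 3.3083.
Ratio = (6.3768/3.3083)^1.4286 = 1.9275^1.4286 ≈ 2.5535

k*_S / k*_H ≈ 2.55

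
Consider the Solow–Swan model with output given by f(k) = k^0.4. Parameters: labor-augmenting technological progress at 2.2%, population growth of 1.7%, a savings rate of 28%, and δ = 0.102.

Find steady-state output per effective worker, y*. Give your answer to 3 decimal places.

y* = 1.580

In steady state, investment equals break-even investment: s·k^α = (n + g + δ)·k.
Dividing both sides by k: k^(1−α) = s / (n + g + δ).
k^0.6 = 0.28 / (0.017 + 0.022 + 0.102) = 0.28 / 0.141 = 1.9858
k* = 1.9858^(1/0.6) ≈ 3.1373
y* = (k*)^α = 3.1373^0.4 ≈ 1.5799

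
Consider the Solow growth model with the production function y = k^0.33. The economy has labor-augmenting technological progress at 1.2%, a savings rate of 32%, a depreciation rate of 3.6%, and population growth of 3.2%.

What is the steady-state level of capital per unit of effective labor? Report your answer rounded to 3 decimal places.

k* ≈ 7.918

In steady state, investment equals break-even investment: s·k^α = (n + g + δ)·k.
Dividing both sides by k: k^(1−α) = s / (n + g + δ).
k^0.67 = 0.32 / (0.032 + 0.012 + 0.036) = 0.32 / 0.080 = 4.0000
k* = 4.0000^(1/0.67) ≈ 7.9177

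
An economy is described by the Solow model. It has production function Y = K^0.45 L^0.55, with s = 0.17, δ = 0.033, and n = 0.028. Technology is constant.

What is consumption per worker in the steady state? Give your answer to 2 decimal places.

c* ≈ 1.92

At the steady state, Δk = 0, so s·k^α = (n + δ)·k.
Rearranging, k^(1−α) = s / (n + δ).
k^0.55 = 0.17 / (0.028 + 0.033) = 0.17 / 0.061 = 2.7869
k* = 2.7869^(1/0.55) ≈ 6.4463
y* = (k*)^α = 6.4463^0.45 ≈ 2.3131
c* = (1 − s)·y* = (1 − 0.17) × 2.3131 ≈ 1.9199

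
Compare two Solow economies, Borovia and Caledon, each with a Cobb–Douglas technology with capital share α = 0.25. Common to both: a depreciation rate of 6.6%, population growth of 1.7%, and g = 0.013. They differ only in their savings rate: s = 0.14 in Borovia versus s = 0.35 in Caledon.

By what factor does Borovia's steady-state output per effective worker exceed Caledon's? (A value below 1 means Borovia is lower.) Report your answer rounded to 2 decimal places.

Steady-state y* = [s/(n + g + δ)]^(α/(1−α)), so the ratio is [ (s_B/(n + g + δ)_B) / (s_C/(n + g + δ)_C) ]^0.3333.
s_B/(n + g + δ)_B = 0.14/0.096 = 1.4583; s_C/(n + g + δ)_C = 0.35/0.096 = 3.6458.
Ratio = (1.4583/3.6458)^0.3333 = 0.4000^0.3333 ≈ 0.7368

ratio ≈ 0.74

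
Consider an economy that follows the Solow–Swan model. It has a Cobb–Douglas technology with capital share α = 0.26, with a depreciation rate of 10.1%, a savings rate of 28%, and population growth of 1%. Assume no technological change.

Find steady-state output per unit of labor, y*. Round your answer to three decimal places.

At the steady state, Δk = 0, so s·k^α = (n + δ)·k.
Rearranging, k^(1−α) = s / (n + δ).
k^0.74 = 0.28 / (0.010 + 0.101) = 0.28 / 0.111 = 2.5225
k* = 2.5225^(1/0.74) ≈ 3.4915
y* = (k*)^α = 3.4915^0.26 ≈ 1.3841

y* ≈ 1.384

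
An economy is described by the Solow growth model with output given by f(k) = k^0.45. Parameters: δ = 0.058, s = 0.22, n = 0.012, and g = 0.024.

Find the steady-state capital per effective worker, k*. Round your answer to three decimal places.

Steady state requires s·f(k) = (n + g + δ)·k, i.e. s·k^α = (n + g + δ)·k.
Dividing both sides by k: k^(1−α) = s / (n + g + δ).
k^0.55 = 0.22 / (0.012 + 0.024 + 0.058) = 0.22 / 0.094 = 2.3404
k* = 2.3404^(1/0.55) ≈ 4.6928

k* ≈ 4.693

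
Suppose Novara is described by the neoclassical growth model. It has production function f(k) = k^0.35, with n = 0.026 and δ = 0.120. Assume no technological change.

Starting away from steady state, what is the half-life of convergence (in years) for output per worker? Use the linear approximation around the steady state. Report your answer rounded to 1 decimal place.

Near the steady state the convergence rate is λ = (1 − α)(n + δ).
λ = (1 − 0.35) × 0.146 = 0.65 × 0.146 = 0.0949
Half-life = ln 2 / λ = 0.6931 / 0.0949 ≈ 7.30 years

t_½ ≈ 7.3 years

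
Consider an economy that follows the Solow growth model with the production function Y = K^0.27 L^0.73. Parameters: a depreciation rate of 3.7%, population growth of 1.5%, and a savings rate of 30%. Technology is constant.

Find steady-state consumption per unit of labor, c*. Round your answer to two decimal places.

In steady state, investment equals break-even investment: s·k^α = (n + δ)·k.
Rearranging, k^(1−α) = s / (n + δ).
k^0.73 = 0.30 / (0.015 + 0.037) = 0.30 / 0.052 = 5.7692
k* = 5.7692^(1/0.73) ≈ 11.0312
y* = (k*)^α = 11.0312^0.27 ≈ 1.9121
c* = (1 − s)·y* = (1 − 0.30) × 1.9121 ≈ 1.3385

c* = 1.34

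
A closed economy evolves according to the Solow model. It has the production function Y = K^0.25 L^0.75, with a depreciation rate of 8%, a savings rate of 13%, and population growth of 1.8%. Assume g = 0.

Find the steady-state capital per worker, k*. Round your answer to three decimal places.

In steady state, investment equals break-even investment: s·k^α = (n + δ)·k.
Rearranging, k^(1−α) = s / (n + δ).
k^0.75 = 0.13 / (0.018 + 0.080) = 0.13 / 0.098 = 1.3265
k* = 1.3265^(1/0.75) ≈ 1.4575

k* ≈ 1.458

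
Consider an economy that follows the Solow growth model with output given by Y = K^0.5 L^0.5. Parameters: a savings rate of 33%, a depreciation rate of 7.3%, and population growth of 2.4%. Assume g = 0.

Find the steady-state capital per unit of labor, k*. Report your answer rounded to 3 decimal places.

Steady state requires s·f(k) = (n + δ)·k, i.e. s·k^α = (n + δ)·k.
Rearranging, k^(1−α) = s / (n + δ).
k^0.5 = 0.33 / (0.024 + 0.073) = 0.33 / 0.097 = 3.4021
k* = 3.4021^(1/0.5) ≈ 11.5743

k* = 11.574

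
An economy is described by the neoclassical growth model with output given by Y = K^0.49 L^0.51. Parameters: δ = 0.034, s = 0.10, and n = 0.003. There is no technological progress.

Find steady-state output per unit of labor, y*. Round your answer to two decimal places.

Steady state requires s·f(k) = (n + δ)·k, i.e. s·k^α = (n + δ)·k.
Rearranging, k^(1−α) = s / (n + δ).
k^0.51 = 0.10 / (0.003 + 0.034) = 0.10 / 0.037 = 2.7027
k* = 2.7027^(1/0.51) ≈ 7.0253
y* = (k*)^α = 7.0253^0.49 ≈ 2.5994

y* ≈ 2.60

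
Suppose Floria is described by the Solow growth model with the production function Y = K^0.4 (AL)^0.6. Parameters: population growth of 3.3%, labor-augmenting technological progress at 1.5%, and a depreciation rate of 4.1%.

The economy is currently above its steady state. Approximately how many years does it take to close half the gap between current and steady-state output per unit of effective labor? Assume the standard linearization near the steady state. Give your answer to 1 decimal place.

half-life ≈ 13.0 years

Near the steady state the convergence rate is λ = (1 − α)(n + g + δ).
λ = (1 − 0.4) × 0.089 = 0.6 × 0.089 = 0.0534
Half-life = ln 2 / λ = 0.6931 / 0.0534 ≈ 12.98 years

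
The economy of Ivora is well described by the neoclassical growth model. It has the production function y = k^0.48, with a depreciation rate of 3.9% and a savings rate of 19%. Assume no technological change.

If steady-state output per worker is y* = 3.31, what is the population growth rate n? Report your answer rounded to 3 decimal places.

Steady state requires s·f(k) = (n + δ)·k, i.e. s·k^α = (n + δ)·k.
Since y* = [s/(n + δ)]^(α/(1−α)), we have s/(n + δ) = (y*)^((1−α)/α) = 3.31^1.0833 = 3.6570.
Therefore n + δ = s / 3.6570 = 0.19 / 3.6570 = 0.0520, so n = 0.0520 − 0.039 = 0.0130.

n ≈ 0.013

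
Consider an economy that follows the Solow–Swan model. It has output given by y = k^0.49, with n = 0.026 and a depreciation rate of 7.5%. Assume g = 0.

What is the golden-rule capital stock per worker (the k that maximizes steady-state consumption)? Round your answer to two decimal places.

The golden rule sets f'(k) = n + δ, i.e. α·k^(α−1) = n + δ.
So k^(1−α) = α / (n + δ) = 0.49 / 0.101 = 4.8515.
k_gold = 4.8515^(1/0.51) ≈ 22.1236

k_gold ≈ 22.12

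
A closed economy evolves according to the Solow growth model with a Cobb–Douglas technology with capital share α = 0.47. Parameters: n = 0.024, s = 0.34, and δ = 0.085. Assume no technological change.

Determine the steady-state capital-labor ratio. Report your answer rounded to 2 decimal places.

In steady state, investment equals break-even investment: s·k^α = (n + δ)·k.
Rearranging, k^(1−α) = s / (n + δ).
k^0.53 = 0.34 / (0.024 + 0.085) = 0.34 / 0.109 = 3.1193
k* = 3.1193^(1/0.53) ≈ 8.5543

k* ≈ 8.55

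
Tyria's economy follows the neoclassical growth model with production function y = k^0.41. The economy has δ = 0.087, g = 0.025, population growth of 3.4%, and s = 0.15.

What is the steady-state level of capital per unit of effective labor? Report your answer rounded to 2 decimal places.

k* ≈ 1.05

Steady state requires s·f(k) = (n + g + δ)·k, i.e. s·k^α = (n + g + δ)·k.
Rearranging, k^(1−α) = s / (n + g + δ).
k^0.59 = 0.15 / (0.034 + 0.025 + 0.087) = 0.15 / 0.146 = 1.0274
k* = 1.0274^(1/0.59) ≈ 1.0469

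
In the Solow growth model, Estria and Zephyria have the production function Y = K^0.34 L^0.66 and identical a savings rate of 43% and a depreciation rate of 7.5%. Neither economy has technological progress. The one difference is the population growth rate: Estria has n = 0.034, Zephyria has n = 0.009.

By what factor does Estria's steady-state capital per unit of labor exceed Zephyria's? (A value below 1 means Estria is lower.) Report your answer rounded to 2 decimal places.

k*_E / k*_Z ≈ 0.67

Steady-state k* = [s/(n + δ)]^(1/(1−α)), so the ratio is [ (s_E/(n + δ)_E) / (s_Z/(n + δ)_Z) ]^1.5152.
s_E/(n + δ)_E = 0.43/0.109 = 3.9450; s_Z/(n + δ)_Z = 0.43/0.084 = 5.1190.
Ratio = (3.9450/5.1190)^1.5152 = 0.7707^1.5152 ≈ 0.6739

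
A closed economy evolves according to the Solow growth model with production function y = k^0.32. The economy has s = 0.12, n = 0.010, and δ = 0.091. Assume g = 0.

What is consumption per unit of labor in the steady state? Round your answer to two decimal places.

c* = 0.95

At the steady state, Δk = 0, so s·k^α = (n + δ)·k.
Rearranging, k^(1−α) = s / (n + δ).
k^0.68 = 0.12 / (0.010 + 0.091) = 0.12 / 0.101 = 1.1881
k* = 1.1881^(1/0.68) ≈ 1.2885
y* = (k*)^α = 1.2885^0.32 ≈ 1.0845
c* = (1 − s)·y* = (1 − 0.12) × 1.0845 ≈ 0.9544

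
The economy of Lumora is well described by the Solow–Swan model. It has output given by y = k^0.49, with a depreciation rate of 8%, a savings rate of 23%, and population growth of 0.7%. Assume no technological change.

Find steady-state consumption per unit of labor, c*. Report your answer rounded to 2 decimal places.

In steady state, investment equals break-even investment: s·k^α = (n + δ)·k.
Dividing both sides by k: k^(1−α) = s / (n + δ).
k^0.51 = 0.23 / (0.007 + 0.080) = 0.23 / 0.087 = 2.6437
k* = 2.6437^(1/0.51) ≈ 6.7277
y* = (k*)^α = 6.7277^0.49 ≈ 2.5448
c* = (1 − s)·y* = (1 − 0.23) × 2.5448 ≈ 1.9595

c* = 1.96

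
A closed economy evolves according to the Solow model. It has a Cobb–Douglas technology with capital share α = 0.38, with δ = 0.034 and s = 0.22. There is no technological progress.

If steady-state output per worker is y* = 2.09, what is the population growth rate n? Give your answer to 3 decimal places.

n ≈ 0.032

In steady state, investment equals break-even investment: s·k^α = (n + δ)·k.
Since y* = [s/(n + δ)]^(α/(1−α)), we have s/(n + δ) = (y*)^((1−α)/α) = 2.09^1.6316 = 3.3293.
Therefore n + δ = s / 3.3293 = 0.22 / 3.3293 = 0.0661, so n = 0.0661 − 0.034 = 0.0321.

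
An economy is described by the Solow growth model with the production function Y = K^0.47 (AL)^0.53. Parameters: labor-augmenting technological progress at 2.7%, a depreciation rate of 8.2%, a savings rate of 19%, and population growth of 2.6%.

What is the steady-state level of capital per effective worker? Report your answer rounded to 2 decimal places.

k* = 1.91

Steady state requires s·f(k) = (n + g + δ)·k, i.e. s·k^α = (n + g + δ)·k.
Rearranging, k^(1−α) = s / (n + g + δ).
k^0.53 = 0.19 / (0.026 + 0.027 + 0.082) = 0.19 / 0.135 = 1.4074
k* = 1.4074^(1/0.53) ≈ 1.9056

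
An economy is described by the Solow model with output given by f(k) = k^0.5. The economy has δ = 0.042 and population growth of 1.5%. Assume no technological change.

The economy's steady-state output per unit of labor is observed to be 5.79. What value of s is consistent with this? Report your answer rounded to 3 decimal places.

At the steady state, Δk = 0, so s·k^α = (n + δ)·k.
Since y* = [s/(n + δ)]^(α/(1−α)), we have s/(n + δ) = (y*)^((1−α)/α) = 5.79^1 = 5.7900.
Therefore s = 5.7900 × (n + δ) = 5.7900 × 0.057 = 0.3300.

s ≈ 0.330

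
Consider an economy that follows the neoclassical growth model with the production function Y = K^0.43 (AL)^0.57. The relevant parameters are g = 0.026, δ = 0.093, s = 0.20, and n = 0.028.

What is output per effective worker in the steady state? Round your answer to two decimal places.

y* ≈ 1.26

In steady state, investment equals break-even investment: s·k^α = (n + g + δ)·k.
Dividing both sides by k: k^(1−α) = s / (n + g + δ).
k^0.57 = 0.20 / (0.028 + 0.026 + 0.093) = 0.20 / 0.147 = 1.3605
k* = 1.3605^(1/0.57) ≈ 1.7162
y* = (k*)^α = 1.7162^0.43 ≈ 1.2614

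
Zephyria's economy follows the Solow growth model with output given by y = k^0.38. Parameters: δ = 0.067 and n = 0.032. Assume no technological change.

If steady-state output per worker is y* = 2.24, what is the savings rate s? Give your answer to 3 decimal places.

s ≈ 0.369

In steady state, investment equals break-even investment: s·k^α = (n + δ)·k.
Since y* = [s/(n + δ)]^(α/(1−α)), we have s/(n + δ) = (y*)^((1−α)/α) = 2.24^1.6316 = 3.7279.
Therefore s = 3.7279 × (n + δ) = 3.7279 × 0.099 = 0.3691.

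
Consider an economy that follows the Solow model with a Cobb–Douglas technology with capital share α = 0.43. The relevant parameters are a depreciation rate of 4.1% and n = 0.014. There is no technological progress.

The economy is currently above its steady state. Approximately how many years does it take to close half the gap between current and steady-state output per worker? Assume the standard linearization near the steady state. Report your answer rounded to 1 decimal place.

Near the steady state the convergence rate is λ = (1 − α)(n + δ).
λ = (1 − 0.43) × 0.055 = 0.57 × 0.055 = 0.03135
Half-life = ln 2 / λ = 0.6931 / 0.03135 ≈ 22.11 years

half-life ≈ 22.1 years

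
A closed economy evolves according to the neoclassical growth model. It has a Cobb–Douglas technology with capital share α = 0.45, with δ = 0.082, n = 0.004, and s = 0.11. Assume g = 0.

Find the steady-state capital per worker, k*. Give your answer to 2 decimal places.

At the steady state, Δk = 0, so s·k^α = (n + δ)·k.
Dividing both sides by k: k^(1−α) = s / (n + δ).
k^0.55 = 0.11 / (0.004 + 0.082) = 0.11 / 0.086 = 1.2791
k* = 1.2791^(1/0.55) ≈ 1.5645

k* ≈ 1.56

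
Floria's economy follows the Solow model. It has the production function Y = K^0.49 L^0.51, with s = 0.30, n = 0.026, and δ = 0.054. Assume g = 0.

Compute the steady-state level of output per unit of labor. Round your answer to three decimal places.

In steady state, investment equals break-even investment: s·k^α = (n + δ)·k.
Dividing both sides by k: k^(1−α) = s / (n + δ).
k^0.51 = 0.30 / (0.026 + 0.054) = 0.30 / 0.080 = 3.7500
k* = 3.7500^(1/0.51) ≈ 13.3522
y* = (k*)^α = 13.3522^0.49 ≈ 3.5606

y* ≈ 3.561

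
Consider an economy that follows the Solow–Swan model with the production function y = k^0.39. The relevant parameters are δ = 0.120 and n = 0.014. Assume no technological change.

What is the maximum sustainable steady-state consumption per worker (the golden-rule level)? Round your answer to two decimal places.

At the golden rule, f'(k) = n + δ, so α·k^(α−1) = n + δ and k_gold = (α/(n + δ))^(1/(1−α)).
k_gold = (0.39/0.134)^(1/0.61) = 2.9104^1.6393 ≈ 5.7618
c_gold = f(k_gold) − (n + δ)·k_gold = 1.9798 − 0.134×5.7618 ≈ 1.2077

c_gold ≈ 1.21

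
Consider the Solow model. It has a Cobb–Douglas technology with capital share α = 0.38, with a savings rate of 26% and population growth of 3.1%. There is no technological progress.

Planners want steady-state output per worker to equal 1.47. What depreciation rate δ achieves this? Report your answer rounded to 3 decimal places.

In steady state, investment equals break-even investment: s·k^α = (n + δ)·k.
Since y* = [s/(n + δ)]^(α/(1−α)), we have s/(n + δ) = (y*)^((1−α)/α) = 1.47^1.6316 = 1.8750.
Therefore n + δ = s / 1.8750 = 0.26 / 1.8750 = 0.1387, so δ = 0.1387 − 0.031 = 0.1077.

δ ≈ 0.108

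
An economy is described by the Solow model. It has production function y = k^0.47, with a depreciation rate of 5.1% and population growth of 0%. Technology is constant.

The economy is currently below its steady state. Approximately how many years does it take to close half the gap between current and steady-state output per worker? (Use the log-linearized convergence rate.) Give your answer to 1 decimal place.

Near the steady state the convergence rate is λ = (1 − α)(n + δ).
λ = (1 − 0.47) × 0.051 = 0.53 × 0.051 = 0.02703
Half-life = ln 2 / λ = 0.6931 / 0.02703 ≈ 25.64 years

about 25.6 years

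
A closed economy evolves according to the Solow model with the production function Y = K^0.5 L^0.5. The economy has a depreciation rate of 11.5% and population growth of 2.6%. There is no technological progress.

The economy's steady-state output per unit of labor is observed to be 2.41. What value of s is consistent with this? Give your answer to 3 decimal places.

s ≈ 0.340

At the steady state, Δk = 0, so s·k^α = (n + δ)·k.
Since y* = [s/(n + δ)]^(α/(1−α)), we have s/(n + δ) = (y*)^((1−α)/α) = 2.41^1 = 2.4100.
Therefore s = 2.4100 × (n + δ) = 2.4100 × 0.141 = 0.3398.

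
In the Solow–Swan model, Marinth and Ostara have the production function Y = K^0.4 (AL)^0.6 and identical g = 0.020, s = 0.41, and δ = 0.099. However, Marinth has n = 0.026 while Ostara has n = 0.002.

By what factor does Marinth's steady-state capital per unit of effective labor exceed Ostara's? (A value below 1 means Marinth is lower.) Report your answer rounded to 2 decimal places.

k*_M / k*_O ≈ 0.74

Steady-state k* = [s/(n + g + δ)]^(1/(1−α)), so the ratio is [ (s_M/(n + g + δ)_M) / (s_O/(n + g + δ)_O) ]^1.6667.
s_M/(n + g + δ)_M = 0.41/0.145 = 2.8276; s_O/(n + g + δ)_O = 0.41/0.121 = 3.3884.
Ratio = (2.8276/3.3884)^1.6667 = 0.8345^1.6667 ≈ 0.7397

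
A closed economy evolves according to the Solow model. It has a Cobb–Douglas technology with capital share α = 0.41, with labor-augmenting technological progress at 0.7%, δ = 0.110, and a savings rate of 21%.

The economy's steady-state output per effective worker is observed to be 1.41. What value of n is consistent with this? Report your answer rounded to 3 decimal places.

Steady state requires s·f(k) = (n + g + δ)·k, i.e. s·k^α = (n + g + δ)·k.
Since y* = [s/(n + g + δ)]^(α/(1−α)), we have s/(n + g + δ) = (y*)^((1−α)/α) = 1.41^1.439 = 1.6396.
Therefore n + g + δ = s / 1.6396 = 0.21 / 1.6396 = 0.1281, so n = 0.1281 − 0.117 = 0.0111.

n ≈ 0.011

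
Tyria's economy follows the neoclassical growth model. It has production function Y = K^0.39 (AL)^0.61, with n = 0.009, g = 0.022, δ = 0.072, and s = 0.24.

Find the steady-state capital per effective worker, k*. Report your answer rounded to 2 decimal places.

k* = 4.00

In steady state, investment equals break-even investment: s·k^α = (n + g + δ)·k.
Rearranging, k^(1−α) = s / (n + g + δ).
k^0.61 = 0.24 / (0.009 + 0.022 + 0.072) = 0.24 / 0.103 = 2.3301
k* = 2.3301^(1/0.61) ≈ 4.0018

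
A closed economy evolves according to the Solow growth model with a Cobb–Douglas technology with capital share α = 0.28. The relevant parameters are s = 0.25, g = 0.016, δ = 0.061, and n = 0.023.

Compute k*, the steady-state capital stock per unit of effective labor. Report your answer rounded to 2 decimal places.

k* ≈ 3.57

In steady state, investment equals break-even investment: s·k^α = (n + g + δ)·k.
Dividing both sides by k: k^(1−α) = s / (n + g + δ).
k^0.72 = 0.25 / (0.023 + 0.016 + 0.061) = 0.25 / 0.100 = 2.5000
k* = 2.5000^(1/0.72) ≈ 3.5702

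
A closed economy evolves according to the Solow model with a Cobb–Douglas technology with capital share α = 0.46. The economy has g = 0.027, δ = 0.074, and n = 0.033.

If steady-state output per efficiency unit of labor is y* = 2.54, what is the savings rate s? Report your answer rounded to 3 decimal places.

In steady state, investment equals break-even investment: s·k^α = (n + g + δ)·k.
Since y* = [s/(n + g + δ)]^(α/(1−α)), we have s/(n + g + δ) = (y*)^((1−α)/α) = 2.54^1.1739 = 2.9870.
Therefore s = 2.9870 × (n + g + δ) = 2.9870 × 0.134 = 0.4003.

s ≈ 0.400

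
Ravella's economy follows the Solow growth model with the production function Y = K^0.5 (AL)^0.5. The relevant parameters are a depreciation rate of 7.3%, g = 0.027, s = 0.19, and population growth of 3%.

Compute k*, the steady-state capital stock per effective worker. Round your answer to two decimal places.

k* ≈ 2.14

Steady state requires s·f(k) = (n + g + δ)·k, i.e. s·k^α = (n + g + δ)·k.
Dividing both sides by k: k^(1−α) = s / (n + g + δ).
k^0.5 = 0.19 / (0.030 + 0.027 + 0.073) = 0.19 / 0.130 = 1.4615
k* = 1.4615^(1/0.5) ≈ 2.1360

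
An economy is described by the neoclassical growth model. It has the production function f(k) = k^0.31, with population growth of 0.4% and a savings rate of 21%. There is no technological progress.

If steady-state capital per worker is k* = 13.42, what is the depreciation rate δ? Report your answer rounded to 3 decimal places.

Steady state requires s·f(k) = (n + δ)·k, i.e. s·k^α = (n + δ)·k.
So s / (n + δ) = (k*)^(1−α) = 13.42^0.69 = 6.0000.
Therefore n + δ = s / 6.0000 = 0.21 / 6.0000 = 0.0350, so δ = 0.0350 − 0.004 = 0.0310.

δ ≈ 0.031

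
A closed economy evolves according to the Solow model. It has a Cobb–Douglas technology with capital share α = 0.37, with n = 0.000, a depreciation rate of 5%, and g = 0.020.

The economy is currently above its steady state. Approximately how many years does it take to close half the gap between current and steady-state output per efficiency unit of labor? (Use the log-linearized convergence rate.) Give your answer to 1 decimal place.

Near the steady state the convergence rate is λ = (1 − α)(n + g + δ).
λ = (1 − 0.37) × 0.070 = 0.63 × 0.070 = 0.0441
Half-life = ln 2 / λ = 0.6931 / 0.0441 ≈ 15.72 years

about 15.7 years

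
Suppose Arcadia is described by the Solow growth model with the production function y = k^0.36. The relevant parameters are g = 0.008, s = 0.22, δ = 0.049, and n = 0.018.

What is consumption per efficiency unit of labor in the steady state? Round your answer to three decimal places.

At the steady state, Δk = 0, so s·k^α = (n + g + δ)·k.
Dividing both sides by k: k^(1−α) = s / (n + g + δ).
k^0.64 = 0.22 / (0.018 + 0.008 + 0.049) = 0.22 / 0.075 = 2.9333
k* = 2.9333^(1/0.64) ≈ 5.3733
y* = (k*)^α = 5.3733^0.36 ≈ 1.8318
c* = (1 − s)·y* = (1 − 0.22) × 1.8318 ≈ 1.4288

c* ≈ 1.429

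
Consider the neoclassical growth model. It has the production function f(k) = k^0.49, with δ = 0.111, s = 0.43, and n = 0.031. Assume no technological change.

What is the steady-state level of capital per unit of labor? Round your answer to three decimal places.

At the steady state, Δk = 0, so s·k^α = (n + δ)·k.
Rearranging, k^(1−α) = s / (n + δ).
k^0.51 = 0.43 / (0.031 + 0.111) = 0.43 / 0.142 = 3.0282
k* = 3.0282^(1/0.51) ≈ 8.7801

k* ≈ 8.780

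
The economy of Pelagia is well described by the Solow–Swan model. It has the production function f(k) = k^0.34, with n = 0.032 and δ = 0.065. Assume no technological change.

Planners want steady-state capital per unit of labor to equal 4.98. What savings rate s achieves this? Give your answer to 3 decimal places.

At the steady state, Δk = 0, so s·k^α = (n + δ)·k.
So s / (n + δ) = (k*)^(1−α) = 4.98^0.66 = 2.8852.
Therefore s = 2.8852 × (n + δ) = 2.8852 × 0.097 = 0.2799.

s ≈ 0.280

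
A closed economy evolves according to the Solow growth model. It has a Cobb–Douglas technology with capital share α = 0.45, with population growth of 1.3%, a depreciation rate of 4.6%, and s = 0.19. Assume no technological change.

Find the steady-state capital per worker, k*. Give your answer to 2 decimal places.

k* ≈ 8.38

Steady state requires s·f(k) = (n + δ)·k, i.e. s·k^α = (n + δ)·k.
Dividing both sides by k: k^(1−α) = s / (n + δ).
k^0.55 = 0.19 / (0.013 + 0.046) = 0.19 / 0.059 = 3.2203
k* = 3.2203^(1/0.55) ≈ 8.3839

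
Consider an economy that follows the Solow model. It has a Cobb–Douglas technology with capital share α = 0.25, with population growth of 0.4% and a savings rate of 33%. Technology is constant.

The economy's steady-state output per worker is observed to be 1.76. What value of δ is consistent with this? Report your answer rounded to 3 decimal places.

Steady state requires s·f(k) = (n + δ)·k, i.e. s·k^α = (n + δ)·k.
Since y* = [s/(n + δ)]^(α/(1−α)), we have s/(n + δ) = (y*)^((1−α)/α) = 1.76^3 = 5.4518.
Therefore n + δ = s / 5.4518 = 0.33 / 5.4518 = 0.0605, so δ = 0.0605 − 0.004 = 0.0565.

δ ≈ 0.057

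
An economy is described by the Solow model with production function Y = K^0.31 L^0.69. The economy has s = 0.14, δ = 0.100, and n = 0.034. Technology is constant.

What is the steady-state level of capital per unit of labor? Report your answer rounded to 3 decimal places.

k* ≈ 1.066

At the steady state, Δk = 0, so s·k^α = (n + δ)·k.
Rearranging, k^(1−α) = s / (n + δ).
k^0.69 = 0.14 / (0.034 + 0.100) = 0.14 / 0.134 = 1.0448
k* = 1.0448^(1/0.69) ≈ 1.0656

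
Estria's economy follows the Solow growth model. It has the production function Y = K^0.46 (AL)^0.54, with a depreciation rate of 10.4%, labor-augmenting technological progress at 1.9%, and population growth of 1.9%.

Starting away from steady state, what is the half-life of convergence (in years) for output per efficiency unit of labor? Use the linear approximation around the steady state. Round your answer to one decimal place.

about 9.0 years

Near the steady state the convergence rate is λ = (1 − α)(n + g + δ).
λ = (1 − 0.46) × 0.142 = 0.54 × 0.142 = 0.07668
Half-life = ln 2 / λ = 0.6931 / 0.07668 ≈ 9.04 years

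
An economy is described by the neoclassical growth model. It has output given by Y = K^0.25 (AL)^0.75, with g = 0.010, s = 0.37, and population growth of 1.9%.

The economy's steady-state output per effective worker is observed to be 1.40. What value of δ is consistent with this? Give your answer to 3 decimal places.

δ ≈ 0.106

Steady state requires s·f(k) = (n + g + δ)·k, i.e. s·k^α = (n + g + δ)·k.
Since y* = [s/(n + g + δ)]^(α/(1−α)), we have s/(n + g + δ) = (y*)^((1−α)/α) = 1.40^3 = 2.7440.
Therefore n + g + δ = s / 2.7440 = 0.37 / 2.7440 = 0.1348, so δ = 0.1348 − 0.029 = 0.1058.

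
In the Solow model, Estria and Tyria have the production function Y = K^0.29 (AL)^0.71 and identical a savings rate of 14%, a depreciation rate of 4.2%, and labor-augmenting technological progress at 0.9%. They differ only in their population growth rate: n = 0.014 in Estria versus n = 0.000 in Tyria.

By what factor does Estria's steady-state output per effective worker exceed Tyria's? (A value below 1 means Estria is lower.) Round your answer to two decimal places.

Steady-state y* = [s/(n + g + δ)]^(α/(1−α)), so the ratio is [ (s_E/(n + g + δ)_E) / (s_T/(n + g + δ)_T) ]^0.4085.
s_E/(n + g + δ)_E = 0.14/0.065 = 2.1538; s_T/(n + g + δ)_T = 0.14/0.051 = 2.7451.
Ratio = (2.1538/2.7451)^0.4085 = 0.7846^0.4085 ≈ 0.9057

y*_E / y*_T ≈ 0.91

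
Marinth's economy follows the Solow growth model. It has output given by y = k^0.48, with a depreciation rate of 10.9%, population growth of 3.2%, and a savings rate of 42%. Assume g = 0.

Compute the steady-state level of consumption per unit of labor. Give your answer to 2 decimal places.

c* = 1.59

In steady state, investment equals break-even investment: s·k^α = (n + δ)·k.
Dividing both sides by k: k^(1−α) = s / (n + δ).
k^0.52 = 0.42 / (0.032 + 0.109) = 0.42 / 0.141 = 2.9787
k* = 2.9787^(1/0.52) ≈ 8.1581
y* = (k*)^α = 8.1581^0.48 ≈ 2.7388
c* = (1 − s)·y* = (1 − 0.42) × 2.7388 ≈ 1.5885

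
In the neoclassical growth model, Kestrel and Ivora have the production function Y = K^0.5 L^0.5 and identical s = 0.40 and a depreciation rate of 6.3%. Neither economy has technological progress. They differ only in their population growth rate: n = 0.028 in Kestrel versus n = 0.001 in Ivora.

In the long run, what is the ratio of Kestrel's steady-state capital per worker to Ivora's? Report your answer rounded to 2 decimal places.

ratio ≈ 0.49

Steady-state k* = [s/(n + δ)]^(1/(1−α)), so the ratio is [ (s_K/(n + δ)_K) / (s_I/(n + δ)_I) ]^2.
s_K/(n + δ)_K = 0.40/0.091 = 4.3956; s_I/(n + δ)_I = 0.40/0.064 = 6.2500.
Ratio = (4.3956/6.2500)^2 = 0.7033^2 ≈ 0.4946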